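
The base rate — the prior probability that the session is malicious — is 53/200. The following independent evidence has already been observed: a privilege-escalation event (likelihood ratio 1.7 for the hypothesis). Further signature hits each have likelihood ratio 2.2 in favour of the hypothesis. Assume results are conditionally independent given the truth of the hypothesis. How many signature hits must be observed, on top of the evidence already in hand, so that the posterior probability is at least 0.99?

Prior odds = 0.265/0.735 = 53/147.
Bayes factor of the evidence already in hand = 1.7.
Odds after that evidence = (53/147) × 1.7 = 901/1470.
Target odds = 0.99/0.01 = 99.
Need 2.2ⁿ ≥ 99 ÷ (901/1470) = 145530/901.
2.2⁶ = 1771561/15625 falls short of 145530/901 but 2.2⁷ = 19487171/78125 reaches it, so n = 7.

7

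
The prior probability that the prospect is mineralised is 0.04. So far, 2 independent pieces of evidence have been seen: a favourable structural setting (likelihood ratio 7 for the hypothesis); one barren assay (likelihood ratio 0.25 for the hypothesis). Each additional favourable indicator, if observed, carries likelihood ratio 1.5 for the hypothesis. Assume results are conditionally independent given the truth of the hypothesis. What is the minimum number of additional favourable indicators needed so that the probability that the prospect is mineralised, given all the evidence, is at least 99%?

18

Prior odds = 0.04/0.96 = 1/24.
Combined Bayes factor of the evidence already in hand = 7 × 0.25 = 1.75.
Odds after that evidence = (1/24) × 1.75 = 7/96.
Target odds = 0.99/0.01 = 99.
Need 1.5ⁿ ≥ 99 ÷ (7/96) = 9504/7.
1.5¹⁷ = 129140163/131072 falls short of 9504/7 but 1.5¹⁸ = 387420489/262144 reaches it, so n = 18.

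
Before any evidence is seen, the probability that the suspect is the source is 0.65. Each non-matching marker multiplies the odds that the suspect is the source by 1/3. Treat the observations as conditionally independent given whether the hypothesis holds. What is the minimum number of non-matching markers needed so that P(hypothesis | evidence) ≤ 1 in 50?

Prior odds: 0.65 ÷ 0.35 = 13/7.
Likelihood ratio per non-matching marker = 1/3.
Target odds: 0.02 ÷ 0.98 = 1/49.
Need (13/7) × (1/3)ⁿ ≤ 1/49, i.e. (1/3)ⁿ ≤ 1/91.
(1/3)⁴ = 1/81 is still above 1/91 but (1/3)⁵ = 1/243 is at or below it, so n = 5.

5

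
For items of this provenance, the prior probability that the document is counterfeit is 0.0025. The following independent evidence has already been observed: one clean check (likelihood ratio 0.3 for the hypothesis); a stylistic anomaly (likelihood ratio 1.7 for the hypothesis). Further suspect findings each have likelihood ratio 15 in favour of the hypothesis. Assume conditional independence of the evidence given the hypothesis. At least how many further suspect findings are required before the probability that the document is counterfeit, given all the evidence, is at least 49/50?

4

Prior odds = 0.0025/0.9975 = 1/399.
Combined Bayes factor of the evidence already in hand = 0.3 × 1.7 = 0.51.
Odds after that evidence = (1/399) × 0.51 = 17/13300.
Target odds = 0.98/0.02 = 49.
Need 15ⁿ ≥ 49 ÷ (17/13300) = 651700/17.
15³ = 3375 falls short of 651700/17 but 15⁴ = 50625 reaches it, so n = 4.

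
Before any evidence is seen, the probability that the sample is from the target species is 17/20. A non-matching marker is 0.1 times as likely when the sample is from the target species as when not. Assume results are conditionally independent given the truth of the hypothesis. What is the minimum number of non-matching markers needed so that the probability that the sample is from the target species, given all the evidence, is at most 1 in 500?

4

Prior odds: 0.85 ÷ 0.15 = 17/3.
Likelihood ratio per non-matching marker = 0.1.
Target posterior odds = 0.002/0.998 = 1/499.
Require 0.1ⁿ ≤ 1/499 ÷ (17/3) = 3/8483.
0.1³ = 0.001 is still above 3/8483 but 0.1⁴ = 0.0001 is at or below it, so n = 4.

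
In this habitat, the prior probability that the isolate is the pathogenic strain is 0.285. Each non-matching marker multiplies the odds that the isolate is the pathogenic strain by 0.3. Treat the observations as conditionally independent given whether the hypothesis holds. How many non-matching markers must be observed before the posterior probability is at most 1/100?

4

Prior odds: 0.285 ÷ 0.715 = 57/143.
Likelihood ratio per non-matching marker = 0.3.
Target odds: 0.01 ÷ 0.99 = 1/99.
Need (57/143) × 0.3ⁿ ≤ 1/99, i.e. 0.3ⁿ ≤ 13/513.
0.3³ = 0.027 is still above 13/513 but 0.3⁴ = 0.0081 is at or below it, so n = 4.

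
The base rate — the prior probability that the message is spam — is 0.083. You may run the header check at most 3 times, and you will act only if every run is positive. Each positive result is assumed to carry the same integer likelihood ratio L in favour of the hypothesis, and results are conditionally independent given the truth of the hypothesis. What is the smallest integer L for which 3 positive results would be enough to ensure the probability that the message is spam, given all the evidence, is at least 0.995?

Prior odds = 0.083/0.917 = 83/917.
Target odds = 0.995/0.005 = 199.
Need L³ ≥ 199 ÷ (83/917) = 182483/83.
13³ = 2197 < 182483/83 ≤ 2744 = 14³, so L = 14.

14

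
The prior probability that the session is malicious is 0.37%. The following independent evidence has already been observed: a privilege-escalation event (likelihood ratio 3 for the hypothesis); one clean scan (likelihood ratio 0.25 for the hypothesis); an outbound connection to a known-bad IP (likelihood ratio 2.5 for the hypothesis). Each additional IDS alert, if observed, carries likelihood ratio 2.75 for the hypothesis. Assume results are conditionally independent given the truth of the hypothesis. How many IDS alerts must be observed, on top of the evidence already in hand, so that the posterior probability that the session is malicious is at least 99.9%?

12

Prior odds = 0.0037/0.9963 = 37/9963.
Combined Bayes factor of the evidence already in hand = 3 × 0.25 × 2.5 = 1.875.
Odds after that evidence = (37/9963) × 1.875 = 185/26568.
Target odds = 0.999/0.001 = 999.
Need 2.75ⁿ ≥ 999 ÷ (185/26568) = 143467.2.
2.75¹¹ ≈68023.6 falls short of 143467.2 but 2.75¹² ≈187065 reaches it, so n = 12.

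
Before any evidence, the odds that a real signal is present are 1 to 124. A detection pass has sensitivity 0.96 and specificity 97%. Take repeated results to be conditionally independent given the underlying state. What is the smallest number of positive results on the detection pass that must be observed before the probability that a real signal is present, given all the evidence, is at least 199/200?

3

Prior odds = 1/124.
False-positive rate = 1 − 0.97 = 0.03; likelihood ratio of a positive = 0.96/0.03 = 32.
Target posterior odds = 0.995/0.005 = 199.
Require 32ⁿ ≥ 199 ÷ (1/124) = 24676.
32² = 1024 falls short of 24676 but 32³ = 32768 reaches it, so n = 3.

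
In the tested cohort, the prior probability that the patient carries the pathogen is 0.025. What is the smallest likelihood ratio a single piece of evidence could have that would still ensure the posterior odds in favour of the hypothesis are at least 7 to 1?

Prior odds = 0.025/0.975 = 1/39.
Target odds = 7.
Required Bayes factor = 7 ÷ (1/39) = 273.

273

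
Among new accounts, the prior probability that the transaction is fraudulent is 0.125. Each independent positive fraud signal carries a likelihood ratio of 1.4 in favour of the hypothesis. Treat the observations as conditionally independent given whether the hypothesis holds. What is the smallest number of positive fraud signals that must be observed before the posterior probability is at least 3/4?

Prior odds = 0.125/0.875 = 1/7.
Likelihood ratio per positive fraud signal = 1.4.
Target odds: 0.75 ÷ 0.25 = 3.
Require 1.4ⁿ ≥ 3 ÷ (1/7) = 21.
1.4⁹ = 40353607/1953125 falls short of 21 but 1.4¹⁰ = 282475249/9765625 reaches it, so n = 10.

10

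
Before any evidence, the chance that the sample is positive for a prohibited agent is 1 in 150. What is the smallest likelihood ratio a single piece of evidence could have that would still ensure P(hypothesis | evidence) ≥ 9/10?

Prior odds = (1/150)/(149/150) = 1/149.
Target odds = 0.9/0.1 = 9.
Required Bayes factor = 9 ÷ (1/149) = 1341.

1341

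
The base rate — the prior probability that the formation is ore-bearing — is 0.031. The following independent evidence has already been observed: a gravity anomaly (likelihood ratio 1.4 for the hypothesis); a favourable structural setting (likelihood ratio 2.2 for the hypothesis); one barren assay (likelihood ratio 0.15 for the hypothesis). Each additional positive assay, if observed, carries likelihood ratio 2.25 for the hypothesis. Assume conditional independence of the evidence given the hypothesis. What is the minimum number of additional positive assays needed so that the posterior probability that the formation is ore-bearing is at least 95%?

9

Prior odds = 0.031/0.969 = 31/969.
Combined Bayes factor of the evidence already in hand = 1.4 × 2.2 × 0.15 = 0.462.
Odds after that evidence = (31/969) × 0.462 = 2387/161500.
Target odds = 0.95/0.05 = 19.
Need 2.25ⁿ ≥ 19 ÷ (2387/161500) = 3068500/2387.
2.25⁸ = 43046721/65536 falls short of 3068500/2387 but 2.25⁹ = 387420489/262144 reaches it, so n = 9.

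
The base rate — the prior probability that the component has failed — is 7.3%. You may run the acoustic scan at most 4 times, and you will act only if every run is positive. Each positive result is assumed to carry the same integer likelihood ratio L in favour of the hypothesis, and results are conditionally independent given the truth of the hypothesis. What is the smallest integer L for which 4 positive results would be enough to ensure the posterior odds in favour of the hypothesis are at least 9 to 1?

4

Prior odds = 0.073/0.927 = 73/927.
Target odds = 9.
Need L⁴ ≥ 9 ÷ (73/927) = 8343/73.
3⁴ = 81 < 8343/73 ≤ 256 = 4⁴, so L = 4.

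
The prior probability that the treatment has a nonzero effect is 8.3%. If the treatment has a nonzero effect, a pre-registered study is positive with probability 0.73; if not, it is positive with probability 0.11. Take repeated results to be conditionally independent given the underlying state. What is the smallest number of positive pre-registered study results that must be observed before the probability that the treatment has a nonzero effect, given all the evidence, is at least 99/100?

4

Prior odds: 0.083 ÷ 0.917 = 83/917.
Likelihood ratio of a positive = 0.73/0.11 = 73/11.
Target posterior odds = 0.99/0.01 = 99.
Require (73/11)ⁿ ≥ 99 ÷ (83/917) = 90783/83.
(73/11)³ = 389017/1331 falls short of 90783/83 but (73/11)⁴ = 28398241/14641 reaches it, so n = 4.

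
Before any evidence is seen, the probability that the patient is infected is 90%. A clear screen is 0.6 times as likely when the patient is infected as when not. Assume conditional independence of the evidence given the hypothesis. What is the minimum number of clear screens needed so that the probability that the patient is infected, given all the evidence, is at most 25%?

Prior odds = 0.9/0.1 = 9.
Likelihood ratio per clear screen = 0.6.
Target posterior odds = 0.25/0.75 = 1/3.
Require 0.6ⁿ ≤ 1/3 ÷ 9 = 1/27.
0.6⁶ = 729/15625 is still above 1/27 but 0.6⁷ = 2187/78125 is at or below it, so n = 7.

7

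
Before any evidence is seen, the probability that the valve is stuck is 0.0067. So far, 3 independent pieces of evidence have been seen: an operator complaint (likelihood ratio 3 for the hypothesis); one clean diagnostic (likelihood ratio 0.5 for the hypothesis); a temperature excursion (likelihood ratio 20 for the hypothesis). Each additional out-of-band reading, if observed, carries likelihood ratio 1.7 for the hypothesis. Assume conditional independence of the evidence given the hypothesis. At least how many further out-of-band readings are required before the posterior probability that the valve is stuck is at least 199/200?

13

Prior odds = 0.0067/0.9933 = 67/9933.
Combined Bayes factor of the evidence already in hand = 3 × 0.5 × 20 = 30.
Odds after that evidence = (67/9933) × 30 = 670/3311.
Target odds = 0.995/0.005 = 199.
Need 1.7ⁿ ≥ 199 ÷ (670/3311) = 658889/670.
1.7¹² ≈582.622 falls short of 658889/670 but 1.7¹³ ≈990.458 reaches it, so n = 13.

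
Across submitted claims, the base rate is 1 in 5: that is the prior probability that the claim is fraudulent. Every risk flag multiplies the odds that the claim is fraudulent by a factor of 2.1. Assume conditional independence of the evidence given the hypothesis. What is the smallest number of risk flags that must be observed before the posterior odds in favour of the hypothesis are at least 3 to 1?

4

Prior odds: 0.2 ÷ 0.8 = 0.25.
Likelihood ratio per risk flag = 2.1.
Target odds = 3.
Require 2.1ⁿ ≥ 3 ÷ 0.25 = 12.
2.1³ = 9.261 falls short of 12 but 2.1⁴ = 19.4481 reaches it, so n = 4.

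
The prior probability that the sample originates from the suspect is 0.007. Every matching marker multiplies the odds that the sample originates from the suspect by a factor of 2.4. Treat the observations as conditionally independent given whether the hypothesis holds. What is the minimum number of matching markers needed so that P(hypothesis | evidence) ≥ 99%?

Prior odds: 0.007 ÷ 0.993 = 7/993.
Likelihood ratio per matching marker = 2.4.
Target odds: 0.99 ÷ 0.01 = 99.
Need (7/993) × 2.4ⁿ ≥ 99, i.e. 2.4ⁿ ≥ 98307/7.
2.4¹⁰ ≈6340.34 falls short of 98307/7 but 2.4¹¹ ≈15216.8 reaches it, so n = 11.

11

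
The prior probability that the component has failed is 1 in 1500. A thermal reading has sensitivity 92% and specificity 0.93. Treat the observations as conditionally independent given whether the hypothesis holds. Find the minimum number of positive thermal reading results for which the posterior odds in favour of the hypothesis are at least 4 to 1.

Prior odds: (1/1500) ÷ (1499/1500) = 1/1499.
False-positive rate = 1 − 0.93 = 0.07; likelihood ratio of a positive = 0.92/0.07 = 92/7.
Target odds = 4.
Require (92/7)ⁿ ≥ 4 ÷ (1/1499) = 5996.
(92/7)³ = 778688/343 falls short of 5996 but (92/7)⁴ = 71639296/2401 reaches it, so n = 4.

4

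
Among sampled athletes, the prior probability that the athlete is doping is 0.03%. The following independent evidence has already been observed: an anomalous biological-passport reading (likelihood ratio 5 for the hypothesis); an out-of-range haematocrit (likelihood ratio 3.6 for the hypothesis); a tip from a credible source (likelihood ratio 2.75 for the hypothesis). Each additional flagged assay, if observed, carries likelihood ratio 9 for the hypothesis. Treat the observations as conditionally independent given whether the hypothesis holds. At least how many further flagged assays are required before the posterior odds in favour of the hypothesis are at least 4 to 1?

3

Prior odds = 0.0003/0.9997 = 3/9997.
Combined Bayes factor of the evidence already in hand = 5 × 3.6 × 2.75 = 49.5.
Odds after that evidence = (3/9997) × 49.5 = 297/19994.
Target odds = 4.
Need 9ⁿ ≥ 4 ÷ (297/19994) = 79976/297.
9² = 81 falls short of 79976/297 but 9³ = 729 reaches it, so n = 3.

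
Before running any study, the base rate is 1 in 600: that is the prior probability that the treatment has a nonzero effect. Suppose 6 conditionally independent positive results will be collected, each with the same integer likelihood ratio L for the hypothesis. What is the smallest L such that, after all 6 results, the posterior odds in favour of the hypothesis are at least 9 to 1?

Prior odds = (1/600)/(599/600) = 1/599.
Target odds = 9.
Need L⁶ ≥ 9 ÷ (1/599) = 5391.
4⁶ = 4096 < 5391 ≤ 15625 = 5⁶, so L = 5.

5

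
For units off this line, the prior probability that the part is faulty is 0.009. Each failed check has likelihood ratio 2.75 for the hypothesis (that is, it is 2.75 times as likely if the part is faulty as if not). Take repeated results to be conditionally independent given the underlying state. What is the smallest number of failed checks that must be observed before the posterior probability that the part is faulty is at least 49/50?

Prior odds = 0.009/0.991 = 9/991.
Likelihood ratio per failed check = 2.75.
Target odds: 0.98 ÷ 0.02 = 49.
Require 2.75ⁿ ≥ 49 ÷ (9/991) = 48559/9.
2.75⁸ = 214358881/65536 falls short of 48559/9 but 2.75⁹ ≈8994.86 reaches it, so n = 9.

9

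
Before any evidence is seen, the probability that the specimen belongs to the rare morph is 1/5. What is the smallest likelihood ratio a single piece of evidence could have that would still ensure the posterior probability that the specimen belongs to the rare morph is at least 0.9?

Prior odds = 0.2/0.8 = 0.25.
Target odds = 0.9/0.1 = 9.
Required Bayes factor = 9 ÷ 0.25 = 36.

36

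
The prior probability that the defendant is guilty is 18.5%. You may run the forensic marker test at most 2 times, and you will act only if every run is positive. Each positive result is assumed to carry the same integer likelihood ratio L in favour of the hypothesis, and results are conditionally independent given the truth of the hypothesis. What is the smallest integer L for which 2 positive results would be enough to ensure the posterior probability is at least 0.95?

Prior odds = 0.185/0.815 = 37/163.
Target odds = 0.95/0.05 = 19.
Need L² ≥ 19 ÷ (37/163) = 3097/37.
9² = 81 < 3097/37 ≤ 100 = 10², so L = 10.

10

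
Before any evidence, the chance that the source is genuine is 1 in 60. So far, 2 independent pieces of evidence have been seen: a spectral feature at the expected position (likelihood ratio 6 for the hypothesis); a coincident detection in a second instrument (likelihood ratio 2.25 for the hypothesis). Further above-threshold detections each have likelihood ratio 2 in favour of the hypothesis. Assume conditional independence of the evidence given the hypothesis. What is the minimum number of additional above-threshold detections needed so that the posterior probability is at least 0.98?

8

Prior odds = (1/60)/(59/60) = 1/59.
Combined Bayes factor of the evidence already in hand = 6 × 2.25 = 13.5.
Odds after that evidence = (1/59) × 13.5 = 27/118.
Target odds = 0.98/0.02 = 49.
Need 2ⁿ ≥ 49 ÷ (27/118) = 5782/27.
2⁷ = 128 falls short of 5782/27 but 2⁸ = 256 reaches it, so n = 8.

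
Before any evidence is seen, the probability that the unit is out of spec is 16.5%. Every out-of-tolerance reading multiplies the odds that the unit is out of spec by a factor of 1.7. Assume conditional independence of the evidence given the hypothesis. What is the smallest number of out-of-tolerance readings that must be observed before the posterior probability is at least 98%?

11

Prior odds = 0.165/0.835 = 33/167.
Likelihood ratio per out-of-tolerance reading = 1.7.
Target posterior odds = 0.98/0.02 = 49.
Need (33/167) × 1.7ⁿ ≥ 49, i.e. 1.7ⁿ ≥ 8183/33.
1.7¹⁰ ≈201.599 falls short of 8183/33 but 1.7¹¹ ≈342.719 reaches it, so n = 11.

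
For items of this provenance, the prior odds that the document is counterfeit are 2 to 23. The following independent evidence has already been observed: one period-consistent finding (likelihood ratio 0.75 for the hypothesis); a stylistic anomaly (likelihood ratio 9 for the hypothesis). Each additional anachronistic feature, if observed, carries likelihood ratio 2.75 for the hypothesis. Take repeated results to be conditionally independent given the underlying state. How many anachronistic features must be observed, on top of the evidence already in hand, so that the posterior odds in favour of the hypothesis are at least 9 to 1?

3

Prior odds = 2/23.
Combined Bayes factor of the evidence already in hand = 0.75 × 9 = 6.75.
Odds after that evidence = (2/23) × 6.75 = 27/46.
Target odds = 9.
Need 2.75ⁿ ≥ 9 ÷ (27/46) = 46/3.
2.75² = 7.5625 falls short of 46/3 but 2.75³ = 20.796875 reaches it, so n = 3.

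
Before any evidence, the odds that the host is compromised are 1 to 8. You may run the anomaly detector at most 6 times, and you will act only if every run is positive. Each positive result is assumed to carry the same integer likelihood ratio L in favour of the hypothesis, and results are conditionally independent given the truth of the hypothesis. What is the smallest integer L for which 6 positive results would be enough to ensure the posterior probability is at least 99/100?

4

Prior odds = 0.125.
Target odds = 0.99/0.01 = 99.
Need L⁶ ≥ 99 ÷ 0.125 = 792.
3⁶ = 729 < 792 ≤ 4096 = 4⁶, so L = 4.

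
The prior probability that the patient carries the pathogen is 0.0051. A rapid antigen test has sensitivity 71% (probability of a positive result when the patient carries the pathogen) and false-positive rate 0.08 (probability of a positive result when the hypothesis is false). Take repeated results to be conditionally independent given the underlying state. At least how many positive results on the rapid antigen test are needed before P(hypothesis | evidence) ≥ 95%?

4

Prior odds = 0.0051/0.9949 = 51/9949.
Likelihood ratio of a positive result = 0.71/0.08 = 8.875.
Target odds: 0.95 ÷ 0.05 = 19.
Need (51/9949) × 8.875ⁿ ≥ 19, i.e. 8.875ⁿ ≥ 189031/51.
8.875³ = 357911/512 falls short of 189031/51 but 8.875⁴ = 25411681/4096 reaches it, so n = 4.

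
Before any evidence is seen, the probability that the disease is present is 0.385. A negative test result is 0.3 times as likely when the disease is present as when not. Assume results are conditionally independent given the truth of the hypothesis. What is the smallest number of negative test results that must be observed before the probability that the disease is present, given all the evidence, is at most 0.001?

Prior odds = 0.385/0.615 = 77/123.
Likelihood ratio per negative test result = 0.3.
Target posterior odds = 0.001/0.999 = 1/999.
Need (77/123) × 0.3ⁿ ≤ 1/999, i.e. 0.3ⁿ ≤ 41/25641.
0.3⁵ = 243/100000 is still above 41/25641 but 0.3⁶ = 729/1000000 is at or below it, so n = 6.

6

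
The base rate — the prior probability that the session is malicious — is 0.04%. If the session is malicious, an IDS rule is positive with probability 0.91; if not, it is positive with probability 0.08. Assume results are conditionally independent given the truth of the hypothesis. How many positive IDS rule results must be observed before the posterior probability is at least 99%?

6

Prior odds = 0.0004/0.9996 = 1/2499.
Likelihood ratio of a positive = 0.91/0.08 = 11.375.
Target posterior odds = 0.99/0.01 = 99.
Require 11.375ⁿ ≥ 99 ÷ (1/2499) = 247401.
11.375⁵ ≈190439 falls short of 247401 but 11.375⁶ ≈2.16625e+06 reaches it, so n = 6.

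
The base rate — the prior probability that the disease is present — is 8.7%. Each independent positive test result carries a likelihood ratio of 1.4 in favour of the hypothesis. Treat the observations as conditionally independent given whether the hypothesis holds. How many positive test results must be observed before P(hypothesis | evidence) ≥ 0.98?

19

Prior odds: 0.087 ÷ 0.913 = 87/913.
Likelihood ratio per positive test result = 1.4.
Target posterior odds = 0.98/0.02 = 49.
Need (87/913) × 1.4ⁿ ≥ 49, i.e. 1.4ⁿ ≥ 44737/87.
1.4¹⁸ ≈426.879 falls short of 44737/87 but 1.4¹⁹ ≈597.63 reaches it, so n = 19.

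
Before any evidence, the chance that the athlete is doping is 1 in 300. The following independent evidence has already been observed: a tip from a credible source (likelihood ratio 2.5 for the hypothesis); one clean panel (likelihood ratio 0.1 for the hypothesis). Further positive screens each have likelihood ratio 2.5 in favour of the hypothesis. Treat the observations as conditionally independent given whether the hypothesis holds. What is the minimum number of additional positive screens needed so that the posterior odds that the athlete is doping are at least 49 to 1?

Prior odds = (1/300)/(299/300) = 1/299.
Combined Bayes factor of the evidence already in hand = 2.5 × 0.1 = 0.25.
Odds after that evidence = (1/299) × 0.25 = 1/1196.
Target odds = 49.
Need 2.5ⁿ ≥ 49 ÷ (1/1196) = 58604.
2.5¹¹ = 48828125/2048 falls short of 58604 but 2.5¹² = 244140625/4096 reaches it, so n = 12.

12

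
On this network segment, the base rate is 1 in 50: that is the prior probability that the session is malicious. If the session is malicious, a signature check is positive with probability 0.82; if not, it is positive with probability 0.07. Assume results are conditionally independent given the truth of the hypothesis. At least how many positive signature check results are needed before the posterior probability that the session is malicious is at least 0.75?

Prior odds: 0.02 ÷ 0.98 = 1/49.
Likelihood ratio of a positive = 0.82/0.07 = 82/7.
Target odds: 0.75 ÷ 0.25 = 3.
Require (82/7)ⁿ ≥ 3 ÷ (1/49) = 147.
(82/7)² = 6724/49 falls short of 147 but (82/7)³ = 551368/343 reaches it, so n = 3.

3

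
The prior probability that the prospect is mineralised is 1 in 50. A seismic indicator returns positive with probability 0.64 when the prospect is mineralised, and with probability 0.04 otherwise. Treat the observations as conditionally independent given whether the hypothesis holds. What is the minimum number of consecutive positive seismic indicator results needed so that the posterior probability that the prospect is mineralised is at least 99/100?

Prior odds: 0.02 ÷ 0.98 = 1/49.
Likelihood ratio of a positive result = 0.64/0.04 = 16.
Target odds: 0.99 ÷ 0.01 = 99.
Need (1/49) × 16ⁿ ≥ 99, i.e. 16ⁿ ≥ 4851.
16³ = 4096 falls short of 4851 but 16⁴ = 65536 reaches it, so n = 4.

4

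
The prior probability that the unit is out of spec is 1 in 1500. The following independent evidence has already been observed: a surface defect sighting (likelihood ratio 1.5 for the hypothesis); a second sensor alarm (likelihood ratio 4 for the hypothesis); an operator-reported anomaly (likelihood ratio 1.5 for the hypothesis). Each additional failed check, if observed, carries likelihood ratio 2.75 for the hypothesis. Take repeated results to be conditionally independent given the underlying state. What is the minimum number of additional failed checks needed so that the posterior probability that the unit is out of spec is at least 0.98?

Prior odds = (1/1500)/(1499/1500) = 1/1499.
Combined Bayes factor of the evidence already in hand = 1.5 × 4 × 1.5 = 9.
Odds after that evidence = (1/1499) × 9 = 9/1499.
Target odds = 0.98/0.02 = 49.
Need 2.75ⁿ ≥ 49 ÷ (9/1499) = 73451/9.
2.75⁸ = 214358881/65536 falls short of 73451/9 but 2.75⁹ ≈8994.86 reaches it, so n = 9.

9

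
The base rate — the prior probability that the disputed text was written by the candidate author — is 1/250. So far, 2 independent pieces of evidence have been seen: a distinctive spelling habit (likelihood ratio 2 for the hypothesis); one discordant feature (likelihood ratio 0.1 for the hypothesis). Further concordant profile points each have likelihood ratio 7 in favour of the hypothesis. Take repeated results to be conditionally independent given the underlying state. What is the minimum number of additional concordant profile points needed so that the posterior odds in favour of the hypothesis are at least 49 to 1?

6

Prior odds = 0.004/0.996 = 1/249.
Combined Bayes factor of the evidence already in hand = 2 × 0.1 = 0.2.
Odds after that evidence = (1/249) × 0.2 = 1/1245.
Target odds = 49.
Need 7ⁿ ≥ 49 ÷ (1/1245) = 61005.
7⁵ = 16807 falls short of 61005 but 7⁶ = 117649 reaches it, so n = 6.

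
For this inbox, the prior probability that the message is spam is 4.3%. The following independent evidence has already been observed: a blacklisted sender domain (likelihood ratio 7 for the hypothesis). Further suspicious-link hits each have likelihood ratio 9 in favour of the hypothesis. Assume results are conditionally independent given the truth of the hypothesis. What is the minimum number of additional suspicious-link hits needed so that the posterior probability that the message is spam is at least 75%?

2

Prior odds = 0.043/0.957 = 43/957.
Bayes factor of the evidence already in hand = 7.
Odds after that evidence = (43/957) × 7 = 301/957.
Target odds = 0.75/0.25 = 3.
Need 9ⁿ ≥ 3 ÷ (301/957) = 2871/301.
9¹ = 9 falls short of 2871/301 but 9² = 81 reaches it, so n = 2.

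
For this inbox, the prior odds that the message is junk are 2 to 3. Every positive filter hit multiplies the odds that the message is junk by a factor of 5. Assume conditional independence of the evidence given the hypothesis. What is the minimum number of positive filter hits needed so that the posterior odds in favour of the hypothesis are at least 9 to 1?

2

Prior odds = 2/3.
Likelihood ratio per positive filter hit = 5.
Target odds = 9.
Require 5ⁿ ≥ 9 ÷ (2/3) = 13.5.
5¹ = 5 falls short of 13.5 but 5² = 25 reaches it, so n = 2.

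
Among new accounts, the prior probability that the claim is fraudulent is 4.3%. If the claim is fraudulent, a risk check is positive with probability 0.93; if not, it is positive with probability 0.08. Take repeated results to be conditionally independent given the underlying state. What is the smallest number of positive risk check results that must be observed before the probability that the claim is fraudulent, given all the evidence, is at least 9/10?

Prior odds: 0.043 ÷ 0.957 = 43/957.
Likelihood ratio of a positive = 0.93/0.08 = 11.625.
Target odds: 0.9 ÷ 0.1 = 9.
Require 11.625ⁿ ≥ 9 ÷ (43/957) = 8613/43.
11.625² = 135.140625 falls short of 8613/43 but 11.625³ = 804357/512 reaches it, so n = 3.

3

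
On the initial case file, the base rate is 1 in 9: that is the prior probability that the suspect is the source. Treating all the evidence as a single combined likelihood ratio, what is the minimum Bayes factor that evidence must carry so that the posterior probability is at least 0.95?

152

Prior odds = (1/9)/(8/9) = 0.125.
Target odds = 0.95/0.05 = 19.
Required Bayes factor = 19 ÷ 0.125 = 152.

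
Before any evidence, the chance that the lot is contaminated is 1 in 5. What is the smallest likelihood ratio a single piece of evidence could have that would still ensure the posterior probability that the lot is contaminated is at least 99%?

Prior odds = 0.2/0.8 = 0.25.
Target odds = 0.99/0.01 = 99.
Required Bayes factor = 99 ÷ 0.25 = 396.

396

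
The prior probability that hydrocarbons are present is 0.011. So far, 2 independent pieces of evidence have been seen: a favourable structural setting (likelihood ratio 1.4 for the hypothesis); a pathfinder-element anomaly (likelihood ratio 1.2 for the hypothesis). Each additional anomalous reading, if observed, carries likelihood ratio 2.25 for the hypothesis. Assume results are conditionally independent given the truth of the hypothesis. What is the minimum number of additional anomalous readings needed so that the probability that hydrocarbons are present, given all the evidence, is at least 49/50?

10

Prior odds = 0.011/0.989 = 11/989.
Combined Bayes factor of the evidence already in hand = 1.4 × 1.2 = 1.68.
Odds after that evidence = (11/989) × 1.68 = 462/24725.
Target odds = 0.98/0.02 = 49.
Need 2.25ⁿ ≥ 49 ÷ (462/24725) = 173075/66.
2.25⁹ = 387420489/262144 falls short of 173075/66 but 2.25¹⁰ ≈3325.26 reaches it, so n = 10.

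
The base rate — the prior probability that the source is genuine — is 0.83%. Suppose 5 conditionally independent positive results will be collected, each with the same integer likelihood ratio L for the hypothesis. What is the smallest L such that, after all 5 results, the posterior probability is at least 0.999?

Prior odds = 0.0083/0.9917 = 83/9917.
Target odds = 0.999/0.001 = 999.
Need L⁵ ≥ 999 ÷ (83/9917) = 9907083/83.
10⁵ = 100000 < 9907083/83 ≤ 161051 = 11⁵, so L = 11.

11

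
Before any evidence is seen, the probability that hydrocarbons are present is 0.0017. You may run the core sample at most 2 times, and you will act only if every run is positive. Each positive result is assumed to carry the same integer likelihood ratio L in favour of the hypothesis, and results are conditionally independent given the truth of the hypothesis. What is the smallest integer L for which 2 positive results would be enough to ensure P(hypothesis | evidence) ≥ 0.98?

170

Prior odds = 0.0017/0.9983 = 17/9983.
Target odds = 0.98/0.02 = 49.
Need L² ≥ 49 ÷ (17/9983) = 489167/17.
169² = 28561 < 489167/17 ≤ 28900 = 170², so L = 170.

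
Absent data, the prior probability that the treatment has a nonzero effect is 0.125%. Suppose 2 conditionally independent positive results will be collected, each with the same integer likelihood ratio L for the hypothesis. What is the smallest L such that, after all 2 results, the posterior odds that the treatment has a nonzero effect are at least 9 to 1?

Prior odds = 0.00125/0.99875 = 1/799.
Target odds = 9.
Need L² ≥ 9 ÷ (1/799) = 7191.
84² = 7056 < 7191 ≤ 7225 = 85², so L = 85.

85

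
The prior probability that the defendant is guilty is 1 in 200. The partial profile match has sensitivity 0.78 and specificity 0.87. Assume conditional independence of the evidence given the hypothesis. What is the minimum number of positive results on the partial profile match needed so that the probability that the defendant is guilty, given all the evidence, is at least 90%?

Prior odds: 0.005 ÷ 0.995 = 1/199.
False-positive rate = 1 − 0.87 = 0.13; likelihood ratio of a positive = 0.78/0.13 = 6.
Target odds: 0.9 ÷ 0.1 = 9.
Need (1/199) × 6ⁿ ≥ 9, i.e. 6ⁿ ≥ 1791.
6⁴ = 1296 falls short of 1791 but 6⁵ = 7776 reaches it, so n = 5.

5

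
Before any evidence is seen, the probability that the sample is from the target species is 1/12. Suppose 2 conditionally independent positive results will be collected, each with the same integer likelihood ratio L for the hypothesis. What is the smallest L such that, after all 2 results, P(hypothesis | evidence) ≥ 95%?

15

Prior odds = (1/12)/(11/12) = 1/11.
Target odds = 0.95/0.05 = 19.
Need L² ≥ 19 ÷ (1/11) = 209.
14² = 196 < 209 ≤ 225 = 15², so L = 15.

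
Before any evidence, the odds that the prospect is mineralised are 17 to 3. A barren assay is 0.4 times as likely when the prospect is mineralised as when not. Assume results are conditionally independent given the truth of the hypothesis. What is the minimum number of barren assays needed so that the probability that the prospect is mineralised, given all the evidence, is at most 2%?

7

Prior odds = 17/3.
Likelihood ratio per barren assay = 0.4.
Target odds: 0.02 ÷ 0.98 = 1/49.
Require 0.4ⁿ ≤ 1/49 ÷ (17/3) = 3/833.
0.4⁶ = 64/15625 is still above 3/833 but 0.4⁷ = 128/78125 is at or below it, so n = 7.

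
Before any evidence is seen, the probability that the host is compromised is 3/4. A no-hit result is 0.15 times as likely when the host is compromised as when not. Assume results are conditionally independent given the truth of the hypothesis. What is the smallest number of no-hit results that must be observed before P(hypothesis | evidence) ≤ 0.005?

Prior odds = 0.75/0.25 = 3.
Likelihood ratio per no-hit result = 0.15.
Target odds: 0.005 ÷ 0.995 = 1/199.
Need 3 × 0.15ⁿ ≤ 1/199, i.e. 0.15ⁿ ≤ 1/597.
0.15³ = 0.003375 is still above 1/597 but 0.15⁴ = 81/160000 is at or below it, so n = 4.

4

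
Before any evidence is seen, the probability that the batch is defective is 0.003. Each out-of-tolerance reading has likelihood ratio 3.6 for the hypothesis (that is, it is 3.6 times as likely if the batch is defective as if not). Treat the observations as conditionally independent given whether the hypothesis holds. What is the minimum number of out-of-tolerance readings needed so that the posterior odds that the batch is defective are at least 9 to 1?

7

Prior odds = 0.003/0.997 = 3/997.
Likelihood ratio per out-of-tolerance reading = 3.6.
Target odds = 9.
Require 3.6ⁿ ≥ 9 ÷ (3/997) = 2991.
3.6⁶ = 34012224/15625 falls short of 2991 but 3.6⁷ = 612220032/78125 reaches it, so n = 7.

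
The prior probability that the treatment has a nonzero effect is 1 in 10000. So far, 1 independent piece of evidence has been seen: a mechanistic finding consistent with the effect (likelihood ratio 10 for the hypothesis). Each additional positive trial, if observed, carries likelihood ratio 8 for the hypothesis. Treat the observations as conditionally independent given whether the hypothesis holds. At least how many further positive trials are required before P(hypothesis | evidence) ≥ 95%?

Prior odds = 0.0001/0.9999 = 1/9999.
Bayes factor of the evidence already in hand = 10.
Odds after that evidence = (1/9999) × 10 = 10/9999.
Target odds = 0.95/0.05 = 19.
Need 8ⁿ ≥ 19 ÷ (10/9999) = 18998.1.
8⁴ = 4096 falls short of 18998.1 but 8⁵ = 32768 reaches it, so n = 5.

5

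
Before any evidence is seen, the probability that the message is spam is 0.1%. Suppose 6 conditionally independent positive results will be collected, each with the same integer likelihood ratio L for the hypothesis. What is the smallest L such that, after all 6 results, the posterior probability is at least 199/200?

Prior odds = 0.001/0.999 = 1/999.
Target odds = 0.995/0.005 = 199.
Need L⁶ ≥ 199 ÷ (1/999) = 198801.
7⁶ = 117649 < 198801 ≤ 262144 = 8⁶, so L = 8.

8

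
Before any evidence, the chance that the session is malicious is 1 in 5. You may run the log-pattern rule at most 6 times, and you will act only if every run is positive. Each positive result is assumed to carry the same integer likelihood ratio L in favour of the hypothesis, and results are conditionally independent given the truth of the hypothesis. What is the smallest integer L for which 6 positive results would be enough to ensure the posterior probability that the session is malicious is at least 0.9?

Prior odds = 0.2/0.8 = 0.25.
Target odds = 0.9/0.1 = 9.
Need L⁶ ≥ 9 ÷ 0.25 = 36.
1⁶ = 1 < 36 ≤ 64 = 2⁶, so L = 2.

2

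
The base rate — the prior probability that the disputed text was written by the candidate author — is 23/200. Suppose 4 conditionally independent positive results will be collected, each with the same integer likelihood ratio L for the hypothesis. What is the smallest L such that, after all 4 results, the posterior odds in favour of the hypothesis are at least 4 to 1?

Prior odds = 0.115/0.885 = 23/177.
Target odds = 4.
Need L⁴ ≥ 4 ÷ (23/177) = 708/23.
2⁴ = 16 < 708/23 ≤ 81 = 3⁴, so L = 3.

3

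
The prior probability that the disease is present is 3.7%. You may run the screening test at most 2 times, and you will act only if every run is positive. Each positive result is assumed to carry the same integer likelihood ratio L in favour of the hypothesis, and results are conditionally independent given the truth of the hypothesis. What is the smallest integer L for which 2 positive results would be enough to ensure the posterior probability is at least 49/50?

Prior odds = 0.037/0.963 = 37/963.
Target odds = 0.98/0.02 = 49.
Need L² ≥ 49 ÷ (37/963) = 47187/37.
35² = 1225 < 47187/37 ≤ 1296 = 36², so L = 36.

36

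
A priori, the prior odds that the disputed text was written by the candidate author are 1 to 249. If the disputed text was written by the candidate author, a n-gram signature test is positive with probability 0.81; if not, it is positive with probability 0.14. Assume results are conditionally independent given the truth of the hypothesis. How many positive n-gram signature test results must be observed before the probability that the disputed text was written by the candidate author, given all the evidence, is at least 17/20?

5

Prior odds = 1/249.
Likelihood ratio of a positive = 0.81/0.14 = 81/14.
Target posterior odds = 0.85/0.15 = 17/3.
Need (1/249) × (81/14)ⁿ ≥ 17/3, i.e. (81/14)ⁿ ≥ 1411.
(81/14)⁴ = 43046721/38416 falls short of 1411 but (81/14)⁵ ≈6483.13 reaches it, so n = 5.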